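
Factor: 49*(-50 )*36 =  - 88200 = - 2^3 * 3^2*5^2*7^2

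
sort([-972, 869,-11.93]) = [ - 972, - 11.93,869] 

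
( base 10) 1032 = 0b10000001000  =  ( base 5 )13112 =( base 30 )14C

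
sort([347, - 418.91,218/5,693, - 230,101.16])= [ - 418.91, - 230,218/5, 101.16,  347,693 ]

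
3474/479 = 7 + 121/479 = 7.25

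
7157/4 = 7157/4 = 1789.25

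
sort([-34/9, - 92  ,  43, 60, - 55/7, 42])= [ - 92, - 55/7, - 34/9,42,43, 60 ] 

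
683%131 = 28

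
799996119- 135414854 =664581265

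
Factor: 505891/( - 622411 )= - 521^1*641^ (-1 )   =  -521/641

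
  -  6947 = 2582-9529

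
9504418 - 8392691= 1111727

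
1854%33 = 6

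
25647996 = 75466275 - 49818279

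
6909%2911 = 1087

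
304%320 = 304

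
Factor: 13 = 13^1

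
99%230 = 99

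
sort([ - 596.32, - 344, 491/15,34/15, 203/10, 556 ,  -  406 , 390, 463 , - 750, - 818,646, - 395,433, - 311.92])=[ - 818, - 750, -596.32, -406,  -  395, -344, - 311.92, 34/15, 203/10, 491/15,390, 433, 463 , 556, 646 ] 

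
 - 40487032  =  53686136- 94173168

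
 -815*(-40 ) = 32600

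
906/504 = 151/84 = 1.80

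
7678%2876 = 1926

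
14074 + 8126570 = 8140644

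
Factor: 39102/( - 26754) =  - 19/13 = -13^( - 1 )*19^1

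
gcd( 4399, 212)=53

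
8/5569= 8/5569= 0.00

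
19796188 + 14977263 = 34773451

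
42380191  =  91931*461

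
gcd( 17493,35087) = 1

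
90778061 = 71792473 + 18985588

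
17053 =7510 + 9543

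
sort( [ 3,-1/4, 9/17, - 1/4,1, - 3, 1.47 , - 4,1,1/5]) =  [- 4, - 3, - 1/4, - 1/4,1/5 , 9/17,1,1, 1.47,3]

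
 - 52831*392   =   -20709752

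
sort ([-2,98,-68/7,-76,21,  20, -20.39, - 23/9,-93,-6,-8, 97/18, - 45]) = [ - 93,  -  76,  -  45, - 20.39, -68/7, - 8, - 6, - 23/9 , - 2,97/18  ,  20,21,98] 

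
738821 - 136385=602436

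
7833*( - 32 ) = - 250656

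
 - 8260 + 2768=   -  5492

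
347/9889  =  347/9889 = 0.04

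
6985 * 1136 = 7934960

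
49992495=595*84021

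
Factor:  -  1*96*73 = -2^5*3^1*73^1 = -7008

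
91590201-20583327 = 71006874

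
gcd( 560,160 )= 80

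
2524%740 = 304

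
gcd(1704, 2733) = 3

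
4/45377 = 4/45377 = 0.00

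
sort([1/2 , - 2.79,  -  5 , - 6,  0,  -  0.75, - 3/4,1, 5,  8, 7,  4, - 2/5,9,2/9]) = [ - 6, - 5,- 2.79,  -  0.75, -3/4, - 2/5  ,  0 , 2/9, 1/2,1,4,5, 7,8,9 ]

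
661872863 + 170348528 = 832221391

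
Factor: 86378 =2^1  *  43189^1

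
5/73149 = 5/73149 =0.00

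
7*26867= 188069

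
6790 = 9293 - 2503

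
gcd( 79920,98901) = 999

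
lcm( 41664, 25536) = 791616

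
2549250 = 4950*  515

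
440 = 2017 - 1577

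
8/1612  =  2/403 = 0.00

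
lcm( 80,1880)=3760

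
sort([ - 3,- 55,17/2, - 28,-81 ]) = [ - 81,-55, - 28, - 3,17/2 ] 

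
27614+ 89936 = 117550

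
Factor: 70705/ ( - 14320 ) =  - 2^ ( - 4 )*79^1 = - 79/16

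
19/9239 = 19/9239 = 0.00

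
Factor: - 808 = -2^3*101^1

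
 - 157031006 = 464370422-621401428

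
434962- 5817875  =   - 5382913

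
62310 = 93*670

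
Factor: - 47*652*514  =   -15751016= -2^3*47^1*163^1  *257^1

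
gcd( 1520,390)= 10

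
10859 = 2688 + 8171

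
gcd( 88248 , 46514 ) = 2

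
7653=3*2551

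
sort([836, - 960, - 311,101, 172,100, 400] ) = [ - 960, - 311, 100, 101,172, 400, 836] 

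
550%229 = 92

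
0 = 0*4418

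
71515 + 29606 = 101121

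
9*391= 3519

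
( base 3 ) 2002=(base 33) 1N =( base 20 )2G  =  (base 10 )56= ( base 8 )70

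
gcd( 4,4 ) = 4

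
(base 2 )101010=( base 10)42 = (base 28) 1e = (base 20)22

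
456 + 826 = 1282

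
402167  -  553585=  -151418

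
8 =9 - 1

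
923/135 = 6  +  113/135 = 6.84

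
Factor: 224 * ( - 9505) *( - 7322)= 2^6*5^1 * 7^2*523^1 *1901^1 = 15589416640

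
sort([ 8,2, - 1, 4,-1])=[  -  1,  -  1,2,4,8]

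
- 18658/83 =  - 18658/83  =  - 224.80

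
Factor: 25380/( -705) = -2^2 * 3^2 =-36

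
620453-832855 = -212402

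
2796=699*4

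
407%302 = 105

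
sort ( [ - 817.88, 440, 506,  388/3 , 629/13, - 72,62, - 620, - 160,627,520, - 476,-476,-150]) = [ - 817.88,-620, - 476, - 476 , - 160, - 150, - 72, 629/13, 62, 388/3,440 , 506, 520, 627 ] 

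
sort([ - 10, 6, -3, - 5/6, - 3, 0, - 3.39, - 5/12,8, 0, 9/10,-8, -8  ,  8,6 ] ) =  [ - 10, - 8 , - 8, - 3.39, -3, - 3, - 5/6, - 5/12, 0,0, 9/10,6,6, 8, 8]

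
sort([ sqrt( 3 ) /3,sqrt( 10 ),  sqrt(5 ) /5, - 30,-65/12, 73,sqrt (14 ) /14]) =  [ - 30, - 65/12,sqrt ( 14)/14, sqrt( 5)/5,  sqrt(3)/3,sqrt( 10),73 ] 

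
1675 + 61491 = 63166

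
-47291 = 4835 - 52126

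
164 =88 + 76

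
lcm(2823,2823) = 2823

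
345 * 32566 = 11235270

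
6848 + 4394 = 11242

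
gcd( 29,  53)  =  1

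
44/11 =4 = 4.00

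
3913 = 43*91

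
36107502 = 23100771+13006731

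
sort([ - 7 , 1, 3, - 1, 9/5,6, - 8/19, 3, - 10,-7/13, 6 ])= [ - 10 , - 7, -1, - 7/13 , - 8/19,1 , 9/5,3,3,6,  6]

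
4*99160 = 396640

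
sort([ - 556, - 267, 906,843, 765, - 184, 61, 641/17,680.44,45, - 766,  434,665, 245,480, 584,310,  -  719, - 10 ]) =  [ - 766,- 719,  -  556,-267, - 184,-10,641/17, 45, 61,245, 310,434,480,584, 665,680.44, 765,843,906 ] 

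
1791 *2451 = 4389741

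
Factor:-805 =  - 5^1*7^1*23^1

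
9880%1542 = 628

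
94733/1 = 94733 = 94733.00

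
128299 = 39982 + 88317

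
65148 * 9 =586332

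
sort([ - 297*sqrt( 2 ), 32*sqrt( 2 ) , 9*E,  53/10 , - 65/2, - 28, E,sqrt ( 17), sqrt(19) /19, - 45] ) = [ -297 * sqrt( 2 ), - 45, - 65/2, - 28,sqrt( 19)/19,  E, sqrt(17), 53/10, 9*E, 32*sqrt( 2)]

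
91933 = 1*91933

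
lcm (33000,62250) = 2739000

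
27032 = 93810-66778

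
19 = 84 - 65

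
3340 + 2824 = 6164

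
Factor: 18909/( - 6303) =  - 3^1  =  -  3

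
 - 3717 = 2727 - 6444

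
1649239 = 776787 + 872452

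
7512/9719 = 7512/9719 = 0.77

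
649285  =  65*9989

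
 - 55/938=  - 55/938 = - 0.06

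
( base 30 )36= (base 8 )140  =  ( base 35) 2Q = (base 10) 96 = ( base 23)44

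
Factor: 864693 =3^2*29^1 * 3313^1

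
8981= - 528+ 9509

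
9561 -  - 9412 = 18973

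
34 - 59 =-25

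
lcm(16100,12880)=64400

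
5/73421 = 5/73421 =0.00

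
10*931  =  9310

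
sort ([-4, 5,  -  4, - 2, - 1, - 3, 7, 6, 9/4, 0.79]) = [ - 4, - 4, - 3, - 2, - 1,0.79, 9/4, 5,6, 7] 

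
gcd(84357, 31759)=91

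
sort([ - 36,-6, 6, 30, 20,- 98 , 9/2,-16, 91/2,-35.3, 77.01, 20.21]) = [-98, - 36, - 35.3,-16 ,-6,9/2, 6 , 20,20.21, 30, 91/2,77.01 ]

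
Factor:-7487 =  - 7487^1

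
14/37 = 14/37 = 0.38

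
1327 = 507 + 820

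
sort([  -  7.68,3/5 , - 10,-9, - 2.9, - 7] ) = [ - 10, - 9, - 7.68, - 7, - 2.9,3/5 ]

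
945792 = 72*13136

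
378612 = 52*7281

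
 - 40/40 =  - 1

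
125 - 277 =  - 152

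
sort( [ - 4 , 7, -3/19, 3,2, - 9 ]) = [ - 9, - 4, - 3/19, 2, 3,7] 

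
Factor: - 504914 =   -  2^1 * 252457^1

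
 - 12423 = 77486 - 89909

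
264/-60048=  - 11/2502 = - 0.00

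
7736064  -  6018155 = 1717909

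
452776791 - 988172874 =-535396083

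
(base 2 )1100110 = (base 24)46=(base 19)57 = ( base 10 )102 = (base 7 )204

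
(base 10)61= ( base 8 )75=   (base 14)45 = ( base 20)31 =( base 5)221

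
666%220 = 6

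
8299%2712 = 163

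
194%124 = 70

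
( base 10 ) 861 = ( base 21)1k0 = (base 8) 1535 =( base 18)2bf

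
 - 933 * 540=  -  503820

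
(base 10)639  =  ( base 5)10024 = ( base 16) 27f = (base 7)1602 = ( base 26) OF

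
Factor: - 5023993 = -13^1*17^1*127^1*179^1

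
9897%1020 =717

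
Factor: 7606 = 2^1*3803^1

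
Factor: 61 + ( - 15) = 2^1 * 23^1=46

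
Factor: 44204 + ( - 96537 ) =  - 59^1*887^1 = - 52333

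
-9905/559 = -18 +157/559 = - 17.72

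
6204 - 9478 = -3274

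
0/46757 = 0 = 0.00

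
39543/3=13181  =  13181.00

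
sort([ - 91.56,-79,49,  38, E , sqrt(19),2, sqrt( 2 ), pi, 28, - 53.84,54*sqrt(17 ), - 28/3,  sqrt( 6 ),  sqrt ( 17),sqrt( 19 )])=[-91.56 , - 79,-53.84,- 28/3 , sqrt(2 ),  2, sqrt(6),  E, pi,sqrt( 17),sqrt( 19 ),sqrt(19 ),28,38, 49,54 * sqrt( 17 ) ]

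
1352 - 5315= - 3963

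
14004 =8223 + 5781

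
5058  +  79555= 84613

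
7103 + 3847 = 10950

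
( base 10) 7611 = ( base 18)158F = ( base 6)55123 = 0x1dbb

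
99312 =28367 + 70945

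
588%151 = 135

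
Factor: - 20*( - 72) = 1440 = 2^5 *3^2*5^1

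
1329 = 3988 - 2659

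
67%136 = 67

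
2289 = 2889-600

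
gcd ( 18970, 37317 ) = 7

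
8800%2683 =751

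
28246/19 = 1486 +12/19 = 1486.63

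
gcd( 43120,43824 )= 176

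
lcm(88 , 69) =6072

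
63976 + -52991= 10985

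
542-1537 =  - 995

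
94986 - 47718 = 47268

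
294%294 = 0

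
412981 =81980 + 331001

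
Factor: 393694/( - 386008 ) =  - 461/452 = -2^( - 2)*113^(-1)*461^1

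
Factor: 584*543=317112= 2^3*3^1*73^1 * 181^1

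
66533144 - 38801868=27731276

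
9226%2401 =2023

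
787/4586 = 787/4586 = 0.17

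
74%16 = 10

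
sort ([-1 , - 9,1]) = [ - 9, -1, 1]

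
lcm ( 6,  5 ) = 30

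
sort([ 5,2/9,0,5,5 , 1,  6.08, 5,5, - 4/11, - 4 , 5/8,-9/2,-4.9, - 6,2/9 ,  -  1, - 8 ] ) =[- 8, - 6 , -4.9, - 9/2, - 4,-1, -4/11, 0, 2/9,  2/9,5/8,1,5,5,5,  5,5,6.08]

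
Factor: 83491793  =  7^1*11^1*1084309^1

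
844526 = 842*1003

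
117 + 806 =923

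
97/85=1 +12/85 = 1.14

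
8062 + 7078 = 15140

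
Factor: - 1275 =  - 3^1* 5^2 * 17^1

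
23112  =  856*27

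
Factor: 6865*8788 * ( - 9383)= -2^2 * 5^1*11^1* 13^3*853^1*1373^1= - 566072824460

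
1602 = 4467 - 2865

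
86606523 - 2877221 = 83729302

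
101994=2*50997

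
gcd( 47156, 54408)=4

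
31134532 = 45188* 689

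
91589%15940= 11889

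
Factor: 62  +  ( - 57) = 5^1 =5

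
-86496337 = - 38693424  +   - 47802913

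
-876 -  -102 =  - 774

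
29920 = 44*680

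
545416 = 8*68177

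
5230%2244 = 742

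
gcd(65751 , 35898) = 93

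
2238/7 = 2238/7=319.71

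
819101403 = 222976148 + 596125255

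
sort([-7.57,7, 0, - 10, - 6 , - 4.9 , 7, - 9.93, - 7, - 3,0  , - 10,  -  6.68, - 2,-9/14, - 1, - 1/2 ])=[ - 10, - 10, - 9.93,-7.57, - 7, - 6.68, - 6, - 4.9, - 3, - 2, - 1, - 9/14 ,- 1/2, 0, 0, 7,  7]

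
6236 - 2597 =3639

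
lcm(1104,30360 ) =60720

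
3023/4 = 755 + 3/4= 755.75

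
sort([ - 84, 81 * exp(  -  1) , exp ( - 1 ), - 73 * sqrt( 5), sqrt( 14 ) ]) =[- 73* sqrt( 5), - 84,exp (  -  1), sqrt( 14) , 81*exp( - 1) ]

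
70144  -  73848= -3704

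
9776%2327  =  468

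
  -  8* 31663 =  - 253304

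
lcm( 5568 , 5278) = 506688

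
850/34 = 25 = 25.00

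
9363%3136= 3091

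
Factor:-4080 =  - 2^4*3^1 * 5^1*17^1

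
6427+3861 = 10288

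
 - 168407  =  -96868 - 71539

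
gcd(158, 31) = 1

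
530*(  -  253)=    - 134090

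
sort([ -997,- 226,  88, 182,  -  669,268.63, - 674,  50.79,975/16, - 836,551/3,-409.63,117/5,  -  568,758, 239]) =[ - 997, - 836, - 674, - 669, - 568, - 409.63, - 226,117/5, 50.79,975/16,88,182,551/3,239, 268.63, 758] 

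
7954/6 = 3977/3  =  1325.67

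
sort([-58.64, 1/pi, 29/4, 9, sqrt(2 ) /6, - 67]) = [ - 67,-58.64,sqrt( 2) /6, 1/pi, 29/4 , 9]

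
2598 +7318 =9916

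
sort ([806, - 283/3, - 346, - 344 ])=[ - 346, - 344, - 283/3, 806]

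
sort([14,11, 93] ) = [11,14, 93]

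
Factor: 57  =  3^1 * 19^1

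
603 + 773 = 1376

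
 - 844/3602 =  - 422/1801 = - 0.23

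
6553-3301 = 3252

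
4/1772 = 1/443 = 0.00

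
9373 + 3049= 12422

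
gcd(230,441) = 1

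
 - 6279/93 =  -68 + 15/31  =  -67.52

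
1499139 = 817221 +681918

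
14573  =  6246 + 8327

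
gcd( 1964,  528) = 4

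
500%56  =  52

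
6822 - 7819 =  - 997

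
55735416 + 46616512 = 102351928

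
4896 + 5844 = 10740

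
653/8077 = 653/8077  =  0.08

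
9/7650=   1/850 = 0.00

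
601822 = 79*7618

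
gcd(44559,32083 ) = 1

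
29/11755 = 29/11755   =  0.00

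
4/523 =4/523= 0.01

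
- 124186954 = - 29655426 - 94531528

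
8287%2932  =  2423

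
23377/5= 23377/5  =  4675.40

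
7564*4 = 30256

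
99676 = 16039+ 83637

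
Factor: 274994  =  2^1*359^1*383^1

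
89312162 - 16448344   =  72863818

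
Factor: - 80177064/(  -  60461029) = 2^3*3^1*11^1*269^1*1129^1*3361^(- 1) * 17989^( - 1 ) 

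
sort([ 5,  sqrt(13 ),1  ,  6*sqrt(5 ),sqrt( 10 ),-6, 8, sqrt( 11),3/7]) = [ - 6,  3/7, 1,  sqrt(10), sqrt( 11),  sqrt ( 13), 5 , 8, 6*sqrt(5) ]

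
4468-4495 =-27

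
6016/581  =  6016/581= 10.35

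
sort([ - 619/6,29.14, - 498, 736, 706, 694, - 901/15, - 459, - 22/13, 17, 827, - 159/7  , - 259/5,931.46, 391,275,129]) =[ - 498, - 459, - 619/6, - 901/15, - 259/5, - 159/7 , - 22/13, 17 , 29.14, 129,  275, 391,694,706, 736, 827, 931.46]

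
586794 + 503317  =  1090111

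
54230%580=290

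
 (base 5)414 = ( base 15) 74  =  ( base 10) 109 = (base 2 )1101101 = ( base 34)37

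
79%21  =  16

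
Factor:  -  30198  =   - 2^1*3^1 * 7^1*719^1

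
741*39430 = 29217630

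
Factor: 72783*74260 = 2^2*3^2*5^1*47^1*79^1*8087^1 = 5404865580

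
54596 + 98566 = 153162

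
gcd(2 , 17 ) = 1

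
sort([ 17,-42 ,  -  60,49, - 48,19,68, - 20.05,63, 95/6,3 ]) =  [ - 60,-48,- 42,-20.05,3, 95/6,  17, 19,  49, 63, 68]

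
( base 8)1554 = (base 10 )876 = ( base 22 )1HI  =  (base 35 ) P1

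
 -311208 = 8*(-38901 ) 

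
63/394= 63/394 = 0.16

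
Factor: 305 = 5^1*61^1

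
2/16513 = 2/16513 =0.00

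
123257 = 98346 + 24911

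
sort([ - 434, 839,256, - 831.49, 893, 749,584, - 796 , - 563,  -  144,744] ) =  [ - 831.49, - 796, - 563, - 434, - 144,256,584, 744,749,839  ,  893]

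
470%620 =470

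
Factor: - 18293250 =  -  2^1*3^1 * 5^3  *  24391^1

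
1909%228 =85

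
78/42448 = 39/21224 = 0.00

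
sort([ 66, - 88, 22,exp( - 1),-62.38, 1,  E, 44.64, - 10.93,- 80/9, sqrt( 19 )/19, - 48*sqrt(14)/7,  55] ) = [ - 88, - 62.38 , - 48*sqrt ( 14) /7, - 10.93, - 80/9 , sqrt(19) /19, exp( -1), 1,E, 22, 44.64, 55,66]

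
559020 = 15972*35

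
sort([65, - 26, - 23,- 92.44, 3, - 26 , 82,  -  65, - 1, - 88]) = [ -92.44, - 88, - 65 , - 26, - 26,- 23,- 1,3 , 65, 82]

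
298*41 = 12218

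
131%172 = 131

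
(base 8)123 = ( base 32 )2j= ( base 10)83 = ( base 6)215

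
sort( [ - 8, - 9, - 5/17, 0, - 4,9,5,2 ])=[ - 9, - 8, - 4, - 5/17 , 0, 2, 5, 9 ] 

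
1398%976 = 422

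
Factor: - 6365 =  - 5^1*19^1  *67^1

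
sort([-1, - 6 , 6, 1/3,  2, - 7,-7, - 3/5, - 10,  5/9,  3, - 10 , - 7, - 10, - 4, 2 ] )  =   [ - 10 , - 10, -10, - 7, - 7, - 7, - 6,-4, - 1, - 3/5,  1/3, 5/9 , 2, 2,3,  6 ] 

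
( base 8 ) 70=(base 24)28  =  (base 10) 56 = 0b111000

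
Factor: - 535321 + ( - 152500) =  - 83^1  *8287^1 = - 687821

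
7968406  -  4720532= 3247874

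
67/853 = 67/853 = 0.08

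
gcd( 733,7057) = 1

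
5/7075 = 1/1415 = 0.00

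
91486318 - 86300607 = 5185711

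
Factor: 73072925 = 5^2*809^1*3613^1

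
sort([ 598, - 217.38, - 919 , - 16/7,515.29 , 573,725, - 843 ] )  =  [ - 919 , - 843, - 217.38,  -  16/7, 515.29, 573 , 598,725]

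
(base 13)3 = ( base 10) 3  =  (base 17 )3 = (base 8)3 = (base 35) 3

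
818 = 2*409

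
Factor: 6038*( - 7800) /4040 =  - 2^1*3^1*5^1*13^1*101^( - 1 )*3019^1  =  - 1177410/101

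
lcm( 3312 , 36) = 3312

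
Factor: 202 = 2^1*101^1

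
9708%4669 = 370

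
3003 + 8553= 11556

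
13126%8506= 4620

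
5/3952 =5/3952 =0.00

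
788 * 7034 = 5542792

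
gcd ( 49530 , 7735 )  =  65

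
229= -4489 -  - 4718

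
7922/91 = 7922/91 = 87.05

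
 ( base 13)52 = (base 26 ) 2f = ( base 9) 74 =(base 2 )1000011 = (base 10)67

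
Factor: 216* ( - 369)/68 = - 2^1*3^5*17^( - 1)*41^1 = - 19926/17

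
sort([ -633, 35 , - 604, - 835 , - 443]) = [  -  835,-633, - 604,-443, 35]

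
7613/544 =7613/544 = 13.99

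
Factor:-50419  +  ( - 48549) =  - 98968= - 2^3*89^1*139^1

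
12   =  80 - 68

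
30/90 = 1/3 = 0.33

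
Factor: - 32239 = - 103^1*313^1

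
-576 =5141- 5717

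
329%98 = 35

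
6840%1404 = 1224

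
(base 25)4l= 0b1111001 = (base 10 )121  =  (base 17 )72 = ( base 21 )5G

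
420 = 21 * 20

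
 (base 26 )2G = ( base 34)20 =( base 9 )75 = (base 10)68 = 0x44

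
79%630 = 79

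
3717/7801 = 3717/7801 = 0.48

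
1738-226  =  1512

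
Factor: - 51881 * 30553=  - 1585120193= -29^1*1789^1 * 30553^1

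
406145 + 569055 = 975200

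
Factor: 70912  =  2^8*277^1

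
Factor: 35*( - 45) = -3^2* 5^2*7^1=-  1575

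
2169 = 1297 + 872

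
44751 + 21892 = 66643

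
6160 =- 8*( - 770 )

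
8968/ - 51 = - 176 + 8/51 = - 175.84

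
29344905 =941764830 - 912419925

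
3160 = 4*790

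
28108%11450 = 5208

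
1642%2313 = 1642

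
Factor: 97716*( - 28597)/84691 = -2794384452/84691 = - 2^2 * 3^1*17^1 * 479^1*28597^1*84691^( -1)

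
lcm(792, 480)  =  15840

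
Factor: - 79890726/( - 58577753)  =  2^1 * 3^1*13^( - 1)*89^( - 1)  *  197^( - 1)*257^ ( - 1 )*13315121^1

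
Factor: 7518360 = 2^3*3^1*5^1 * 62653^1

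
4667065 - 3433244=1233821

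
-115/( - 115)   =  1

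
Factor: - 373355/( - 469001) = 445/559 = 5^1*13^( - 1) * 43^ ( - 1)*89^1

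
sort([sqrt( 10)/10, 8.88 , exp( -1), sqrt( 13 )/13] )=[ sqrt(13 ) /13,sqrt( 10 )/10, exp(-1), 8.88 ] 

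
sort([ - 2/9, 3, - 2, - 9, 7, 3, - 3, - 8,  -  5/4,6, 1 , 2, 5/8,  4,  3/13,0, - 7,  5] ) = [ - 9,-8,  -  7,-3, - 2, - 5/4, - 2/9 , 0, 3/13, 5/8, 1, 2, 3,3 , 4, 5,6, 7]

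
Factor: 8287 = 8287^1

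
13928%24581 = 13928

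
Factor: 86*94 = 2^2 * 43^1*47^1=8084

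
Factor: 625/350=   2^( - 1)*5^2 * 7^( - 1) = 25/14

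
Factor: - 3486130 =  - 2^1*5^1*89^1* 3917^1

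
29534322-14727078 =14807244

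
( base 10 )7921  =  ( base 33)791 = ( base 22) G81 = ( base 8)17361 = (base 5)223141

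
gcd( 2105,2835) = 5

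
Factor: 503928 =2^3*3^3 * 2333^1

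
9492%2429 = 2205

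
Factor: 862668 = 2^2*3^2 * 31^1*773^1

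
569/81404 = 569/81404 = 0.01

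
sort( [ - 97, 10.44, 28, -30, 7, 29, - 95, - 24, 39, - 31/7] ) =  [-97, - 95, - 30, - 24, - 31/7, 7, 10.44 , 28, 29 , 39]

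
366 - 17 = 349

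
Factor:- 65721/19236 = -2^( - 2) * 7^(-1)*19^1 * 229^( - 1)*1153^1 = - 21907/6412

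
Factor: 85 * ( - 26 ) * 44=  -  97240 = - 2^3*5^1*11^1 * 13^1 * 17^1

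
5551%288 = 79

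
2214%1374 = 840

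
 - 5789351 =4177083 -9966434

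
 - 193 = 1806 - 1999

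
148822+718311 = 867133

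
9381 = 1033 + 8348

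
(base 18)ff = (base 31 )96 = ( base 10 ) 285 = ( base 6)1153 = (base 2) 100011101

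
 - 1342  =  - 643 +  - 699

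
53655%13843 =12126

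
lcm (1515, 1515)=1515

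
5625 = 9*625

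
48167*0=0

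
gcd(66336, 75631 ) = 1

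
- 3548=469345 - 472893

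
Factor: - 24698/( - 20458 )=193^( - 1)*233^1 = 233/193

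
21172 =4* 5293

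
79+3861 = 3940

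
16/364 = 4/91= 0.04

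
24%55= 24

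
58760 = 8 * 7345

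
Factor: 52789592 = 2^3*1999^1*3301^1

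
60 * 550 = 33000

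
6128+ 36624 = 42752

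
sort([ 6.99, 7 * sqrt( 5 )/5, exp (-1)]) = [ exp(  -  1), 7 *sqrt(5 )/5, 6.99]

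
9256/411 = 22  +  214/411= 22.52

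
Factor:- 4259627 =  - 4259627^1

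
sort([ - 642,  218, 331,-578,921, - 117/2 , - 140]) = [ - 642, - 578, - 140, - 117/2, 218,331,921]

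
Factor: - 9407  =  -23^1*409^1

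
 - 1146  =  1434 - 2580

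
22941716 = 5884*3899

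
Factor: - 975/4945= - 3^1 *5^1*13^1*23^ ( - 1)*43^ ( - 1)=- 195/989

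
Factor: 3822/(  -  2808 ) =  - 49/36  =  - 2^ ( - 2)*3^ ( - 2)*7^2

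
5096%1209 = 260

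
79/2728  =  79/2728= 0.03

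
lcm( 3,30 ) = 30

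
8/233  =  8/233 = 0.03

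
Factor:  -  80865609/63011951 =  - 3^1 *11^1*37^1*103^1*149^( - 1)*643^1 * 422899^( - 1 ) 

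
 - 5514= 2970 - 8484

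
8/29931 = 8/29931= 0.00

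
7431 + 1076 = 8507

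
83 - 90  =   -7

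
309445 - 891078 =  - 581633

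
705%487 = 218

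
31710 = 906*35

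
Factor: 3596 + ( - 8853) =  - 5257 = -  7^1*751^1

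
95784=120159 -24375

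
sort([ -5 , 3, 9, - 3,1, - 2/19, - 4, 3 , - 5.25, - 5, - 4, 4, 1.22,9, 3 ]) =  [ - 5.25 , - 5, - 5, - 4, - 4, - 3, - 2/19, 1, 1.22,  3, 3  ,  3, 4,9,9] 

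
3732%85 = 77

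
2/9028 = 1/4514 =0.00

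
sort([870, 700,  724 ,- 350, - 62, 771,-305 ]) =[-350,  -  305, - 62,700,724,771, 870 ]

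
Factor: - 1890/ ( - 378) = 5 = 5^1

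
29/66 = 29/66= 0.44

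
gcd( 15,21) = 3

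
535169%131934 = 7433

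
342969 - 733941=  - 390972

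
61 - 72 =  - 11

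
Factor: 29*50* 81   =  117450 = 2^1* 3^4*5^2*29^1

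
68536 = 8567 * 8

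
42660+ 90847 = 133507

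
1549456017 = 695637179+853818838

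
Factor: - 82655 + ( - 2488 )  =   - 85143 = - 3^1 * 101^1 * 281^1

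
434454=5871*74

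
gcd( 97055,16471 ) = 7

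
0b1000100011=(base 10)547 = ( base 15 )267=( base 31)hk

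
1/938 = 1/938 = 0.00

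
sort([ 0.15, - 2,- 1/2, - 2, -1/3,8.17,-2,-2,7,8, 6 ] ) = [ - 2, - 2, - 2, - 2, - 1/2,  -  1/3,0.15 , 6 , 7,8,8.17]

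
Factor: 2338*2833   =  2^1 * 7^1 * 167^1* 2833^1 = 6623554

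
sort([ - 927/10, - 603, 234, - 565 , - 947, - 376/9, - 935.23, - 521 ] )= [ - 947 , - 935.23,  -  603, - 565, - 521, - 927/10,  -  376/9,  234] 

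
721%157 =93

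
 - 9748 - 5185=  - 14933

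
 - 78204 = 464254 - 542458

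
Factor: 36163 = 29^2*43^1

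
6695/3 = 2231 + 2/3 = 2231.67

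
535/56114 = 535/56114 = 0.01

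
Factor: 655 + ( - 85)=2^1*3^1*5^1*19^1 = 570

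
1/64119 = 1/64119 = 0.00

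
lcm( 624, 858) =6864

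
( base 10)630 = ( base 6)2530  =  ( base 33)J3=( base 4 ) 21312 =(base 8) 1166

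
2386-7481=-5095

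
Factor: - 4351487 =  - 7^1*621641^1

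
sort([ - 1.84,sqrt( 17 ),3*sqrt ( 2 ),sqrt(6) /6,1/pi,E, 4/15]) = [ - 1.84,4/15, 1/pi,sqrt ( 6 ) /6  ,  E,sqrt(17 ), 3*sqrt( 2 ) ]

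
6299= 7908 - 1609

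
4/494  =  2/247 = 0.01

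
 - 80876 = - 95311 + 14435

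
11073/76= 11073/76 = 145.70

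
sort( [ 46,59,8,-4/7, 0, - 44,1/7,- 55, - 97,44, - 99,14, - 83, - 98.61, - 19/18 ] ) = [-99, - 98.61, - 97, - 83, - 55, - 44,  -  19/18, - 4/7,0,1/7,  8,14, 44,46, 59 ] 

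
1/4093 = 1/4093= 0.00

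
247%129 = 118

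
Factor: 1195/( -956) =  - 2^( - 2) * 5^1 =-  5/4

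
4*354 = 1416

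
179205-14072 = 165133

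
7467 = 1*7467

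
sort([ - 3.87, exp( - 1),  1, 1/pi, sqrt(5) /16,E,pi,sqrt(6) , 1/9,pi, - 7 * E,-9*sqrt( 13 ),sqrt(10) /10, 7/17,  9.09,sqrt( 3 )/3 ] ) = [ - 9*sqrt( 13), - 7*E, - 3.87, 1/9,sqrt(5) /16, sqrt( 10) /10, 1/pi, exp(-1 ),7/17,sqrt(3 )/3,1,sqrt( 6) , E,pi,pi, 9.09]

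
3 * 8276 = 24828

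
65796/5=13159+1/5 = 13159.20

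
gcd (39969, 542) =1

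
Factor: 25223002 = 2^1*7^1 *17^1*131^1 * 809^1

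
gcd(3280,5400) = 40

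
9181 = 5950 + 3231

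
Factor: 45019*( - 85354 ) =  - 2^1*13^1*3463^1 *42677^1 =- 3842551726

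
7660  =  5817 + 1843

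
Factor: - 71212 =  - 2^2 * 19^1*937^1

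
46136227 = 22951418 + 23184809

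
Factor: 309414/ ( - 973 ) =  - 2^1*3^1*53^1 = - 318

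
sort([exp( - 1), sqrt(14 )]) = [exp(- 1 ),sqrt (14 )]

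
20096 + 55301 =75397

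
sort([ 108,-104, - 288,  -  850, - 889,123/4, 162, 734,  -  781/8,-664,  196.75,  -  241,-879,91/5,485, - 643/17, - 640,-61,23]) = [ - 889, - 879,-850, - 664, - 640, - 288,  -  241, -104,  -  781/8,-61, - 643/17,91/5,  23, 123/4 , 108,162,196.75, 485,734 ]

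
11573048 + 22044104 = 33617152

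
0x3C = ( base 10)60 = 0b111100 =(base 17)39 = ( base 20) 30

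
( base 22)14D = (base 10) 585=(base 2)1001001001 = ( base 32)i9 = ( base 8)1111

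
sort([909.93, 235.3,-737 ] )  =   [-737, 235.3, 909.93 ]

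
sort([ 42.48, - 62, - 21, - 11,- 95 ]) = [ - 95, - 62,  -  21, - 11,42.48 ] 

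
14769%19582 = 14769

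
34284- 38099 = - 3815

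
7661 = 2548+5113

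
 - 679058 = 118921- 797979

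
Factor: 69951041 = 7487^1*9343^1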